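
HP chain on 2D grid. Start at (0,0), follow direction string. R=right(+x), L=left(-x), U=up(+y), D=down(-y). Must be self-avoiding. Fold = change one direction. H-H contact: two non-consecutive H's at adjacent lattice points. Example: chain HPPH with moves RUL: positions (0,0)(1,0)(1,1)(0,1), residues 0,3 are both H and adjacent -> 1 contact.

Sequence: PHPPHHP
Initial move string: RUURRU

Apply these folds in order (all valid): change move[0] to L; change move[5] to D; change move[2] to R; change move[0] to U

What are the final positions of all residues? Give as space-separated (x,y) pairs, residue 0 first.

Answer: (0,0) (0,1) (0,2) (1,2) (2,2) (3,2) (3,1)

Derivation:
Initial moves: RUURRU
Fold: move[0]->L => LUURRU (positions: [(0, 0), (-1, 0), (-1, 1), (-1, 2), (0, 2), (1, 2), (1, 3)])
Fold: move[5]->D => LUURRD (positions: [(0, 0), (-1, 0), (-1, 1), (-1, 2), (0, 2), (1, 2), (1, 1)])
Fold: move[2]->R => LURRRD (positions: [(0, 0), (-1, 0), (-1, 1), (0, 1), (1, 1), (2, 1), (2, 0)])
Fold: move[0]->U => UURRRD (positions: [(0, 0), (0, 1), (0, 2), (1, 2), (2, 2), (3, 2), (3, 1)])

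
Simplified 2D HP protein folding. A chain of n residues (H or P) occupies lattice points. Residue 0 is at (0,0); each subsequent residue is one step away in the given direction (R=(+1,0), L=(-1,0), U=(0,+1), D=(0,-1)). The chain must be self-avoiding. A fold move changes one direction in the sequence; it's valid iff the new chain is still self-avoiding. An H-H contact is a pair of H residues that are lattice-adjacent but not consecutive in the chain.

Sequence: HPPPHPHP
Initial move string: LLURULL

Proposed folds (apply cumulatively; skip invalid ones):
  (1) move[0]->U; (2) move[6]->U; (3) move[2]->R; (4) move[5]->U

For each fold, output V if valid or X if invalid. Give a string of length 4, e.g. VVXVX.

Answer: VVXV

Derivation:
Initial: LLURULL -> [(0, 0), (-1, 0), (-2, 0), (-2, 1), (-1, 1), (-1, 2), (-2, 2), (-3, 2)]
Fold 1: move[0]->U => ULURULL VALID
Fold 2: move[6]->U => ULURULU VALID
Fold 3: move[2]->R => ULRRULU INVALID (collision), skipped
Fold 4: move[5]->U => ULURUUU VALID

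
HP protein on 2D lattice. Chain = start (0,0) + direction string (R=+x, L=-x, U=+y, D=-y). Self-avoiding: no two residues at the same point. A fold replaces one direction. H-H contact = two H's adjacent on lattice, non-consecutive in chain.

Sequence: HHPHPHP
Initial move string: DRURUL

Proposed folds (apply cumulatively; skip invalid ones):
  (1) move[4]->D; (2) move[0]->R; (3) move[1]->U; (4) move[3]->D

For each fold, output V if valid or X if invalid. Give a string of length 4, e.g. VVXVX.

Answer: XVVX

Derivation:
Initial: DRURUL -> [(0, 0), (0, -1), (1, -1), (1, 0), (2, 0), (2, 1), (1, 1)]
Fold 1: move[4]->D => DRURDL INVALID (collision), skipped
Fold 2: move[0]->R => RRURUL VALID
Fold 3: move[1]->U => RUURUL VALID
Fold 4: move[3]->D => RUUDUL INVALID (collision), skipped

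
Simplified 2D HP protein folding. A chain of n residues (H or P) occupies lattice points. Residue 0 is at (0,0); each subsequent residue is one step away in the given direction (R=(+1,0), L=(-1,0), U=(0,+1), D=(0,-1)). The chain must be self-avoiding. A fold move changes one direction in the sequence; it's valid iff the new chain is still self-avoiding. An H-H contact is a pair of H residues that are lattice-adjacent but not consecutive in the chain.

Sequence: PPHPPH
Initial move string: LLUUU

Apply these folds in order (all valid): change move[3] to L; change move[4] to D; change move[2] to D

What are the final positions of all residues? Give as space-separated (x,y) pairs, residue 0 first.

Initial moves: LLUUU
Fold: move[3]->L => LLULU (positions: [(0, 0), (-1, 0), (-2, 0), (-2, 1), (-3, 1), (-3, 2)])
Fold: move[4]->D => LLULD (positions: [(0, 0), (-1, 0), (-2, 0), (-2, 1), (-3, 1), (-3, 0)])
Fold: move[2]->D => LLDLD (positions: [(0, 0), (-1, 0), (-2, 0), (-2, -1), (-3, -1), (-3, -2)])

Answer: (0,0) (-1,0) (-2,0) (-2,-1) (-3,-1) (-3,-2)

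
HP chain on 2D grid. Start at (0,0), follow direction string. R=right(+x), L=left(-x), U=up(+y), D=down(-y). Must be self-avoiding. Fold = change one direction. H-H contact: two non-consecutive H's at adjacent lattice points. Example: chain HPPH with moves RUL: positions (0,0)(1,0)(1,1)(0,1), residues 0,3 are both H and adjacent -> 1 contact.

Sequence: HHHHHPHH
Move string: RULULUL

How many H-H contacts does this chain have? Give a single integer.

Positions: [(0, 0), (1, 0), (1, 1), (0, 1), (0, 2), (-1, 2), (-1, 3), (-2, 3)]
H-H contact: residue 0 @(0,0) - residue 3 @(0, 1)

Answer: 1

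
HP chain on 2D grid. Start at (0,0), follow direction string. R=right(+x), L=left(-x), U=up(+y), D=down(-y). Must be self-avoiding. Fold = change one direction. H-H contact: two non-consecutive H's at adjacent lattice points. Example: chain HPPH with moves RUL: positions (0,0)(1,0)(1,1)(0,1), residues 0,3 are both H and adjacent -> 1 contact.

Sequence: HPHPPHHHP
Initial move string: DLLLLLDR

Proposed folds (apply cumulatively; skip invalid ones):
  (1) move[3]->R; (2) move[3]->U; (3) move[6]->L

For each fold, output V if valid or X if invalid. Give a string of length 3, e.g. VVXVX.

Answer: XVX

Derivation:
Initial: DLLLLLDR -> [(0, 0), (0, -1), (-1, -1), (-2, -1), (-3, -1), (-4, -1), (-5, -1), (-5, -2), (-4, -2)]
Fold 1: move[3]->R => DLLRLLDR INVALID (collision), skipped
Fold 2: move[3]->U => DLLULLDR VALID
Fold 3: move[6]->L => DLLULLLR INVALID (collision), skipped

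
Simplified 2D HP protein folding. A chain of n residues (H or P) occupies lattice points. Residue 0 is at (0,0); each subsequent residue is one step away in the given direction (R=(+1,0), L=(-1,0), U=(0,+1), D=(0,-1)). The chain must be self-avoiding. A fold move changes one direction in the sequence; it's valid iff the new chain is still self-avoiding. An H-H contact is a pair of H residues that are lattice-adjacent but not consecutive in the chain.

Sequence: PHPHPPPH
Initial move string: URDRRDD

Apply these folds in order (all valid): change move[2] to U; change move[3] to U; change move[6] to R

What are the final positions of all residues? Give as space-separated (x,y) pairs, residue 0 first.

Initial moves: URDRRDD
Fold: move[2]->U => URURRDD (positions: [(0, 0), (0, 1), (1, 1), (1, 2), (2, 2), (3, 2), (3, 1), (3, 0)])
Fold: move[3]->U => URUURDD (positions: [(0, 0), (0, 1), (1, 1), (1, 2), (1, 3), (2, 3), (2, 2), (2, 1)])
Fold: move[6]->R => URUURDR (positions: [(0, 0), (0, 1), (1, 1), (1, 2), (1, 3), (2, 3), (2, 2), (3, 2)])

Answer: (0,0) (0,1) (1,1) (1,2) (1,3) (2,3) (2,2) (3,2)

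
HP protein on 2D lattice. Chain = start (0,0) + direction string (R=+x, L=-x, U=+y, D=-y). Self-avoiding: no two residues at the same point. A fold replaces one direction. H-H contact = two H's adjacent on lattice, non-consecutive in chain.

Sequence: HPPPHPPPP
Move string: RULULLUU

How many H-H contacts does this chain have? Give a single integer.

Answer: 0

Derivation:
Positions: [(0, 0), (1, 0), (1, 1), (0, 1), (0, 2), (-1, 2), (-2, 2), (-2, 3), (-2, 4)]
No H-H contacts found.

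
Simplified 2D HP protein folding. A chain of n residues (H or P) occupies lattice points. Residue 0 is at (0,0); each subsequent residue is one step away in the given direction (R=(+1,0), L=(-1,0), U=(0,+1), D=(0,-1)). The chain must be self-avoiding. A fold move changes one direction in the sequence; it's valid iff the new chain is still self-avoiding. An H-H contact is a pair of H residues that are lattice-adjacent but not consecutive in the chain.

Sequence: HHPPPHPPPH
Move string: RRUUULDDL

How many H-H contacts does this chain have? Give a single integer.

Positions: [(0, 0), (1, 0), (2, 0), (2, 1), (2, 2), (2, 3), (1, 3), (1, 2), (1, 1), (0, 1)]
H-H contact: residue 0 @(0,0) - residue 9 @(0, 1)

Answer: 1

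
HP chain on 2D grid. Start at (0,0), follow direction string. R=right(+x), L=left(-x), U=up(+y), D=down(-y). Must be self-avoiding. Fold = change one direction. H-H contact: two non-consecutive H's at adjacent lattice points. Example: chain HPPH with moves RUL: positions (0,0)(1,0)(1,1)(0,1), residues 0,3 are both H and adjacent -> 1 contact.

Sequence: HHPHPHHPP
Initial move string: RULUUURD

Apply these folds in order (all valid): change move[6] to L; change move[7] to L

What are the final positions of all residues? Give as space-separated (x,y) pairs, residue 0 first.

Initial moves: RULUUURD
Fold: move[6]->L => RULUUULD (positions: [(0, 0), (1, 0), (1, 1), (0, 1), (0, 2), (0, 3), (0, 4), (-1, 4), (-1, 3)])
Fold: move[7]->L => RULUUULL (positions: [(0, 0), (1, 0), (1, 1), (0, 1), (0, 2), (0, 3), (0, 4), (-1, 4), (-2, 4)])

Answer: (0,0) (1,0) (1,1) (0,1) (0,2) (0,3) (0,4) (-1,4) (-2,4)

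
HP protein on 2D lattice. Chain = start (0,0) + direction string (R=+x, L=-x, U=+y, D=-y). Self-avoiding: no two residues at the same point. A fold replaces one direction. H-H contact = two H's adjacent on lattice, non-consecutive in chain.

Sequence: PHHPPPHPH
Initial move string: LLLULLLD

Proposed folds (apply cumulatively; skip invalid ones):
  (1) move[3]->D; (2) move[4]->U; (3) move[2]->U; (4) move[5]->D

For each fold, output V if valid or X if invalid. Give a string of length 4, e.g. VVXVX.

Initial: LLLULLLD -> [(0, 0), (-1, 0), (-2, 0), (-3, 0), (-3, 1), (-4, 1), (-5, 1), (-6, 1), (-6, 0)]
Fold 1: move[3]->D => LLLDLLLD VALID
Fold 2: move[4]->U => LLLDULLD INVALID (collision), skipped
Fold 3: move[2]->U => LLUDLLLD INVALID (collision), skipped
Fold 4: move[5]->D => LLLDLDLD VALID

Answer: VXXV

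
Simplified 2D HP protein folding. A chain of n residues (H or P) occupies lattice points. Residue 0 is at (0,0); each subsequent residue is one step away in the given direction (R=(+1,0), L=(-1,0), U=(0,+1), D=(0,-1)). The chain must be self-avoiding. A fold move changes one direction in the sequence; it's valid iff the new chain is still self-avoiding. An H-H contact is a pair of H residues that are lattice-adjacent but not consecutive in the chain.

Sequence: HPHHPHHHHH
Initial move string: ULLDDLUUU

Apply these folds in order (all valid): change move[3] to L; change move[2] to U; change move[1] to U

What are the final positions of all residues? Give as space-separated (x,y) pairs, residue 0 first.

Answer: (0,0) (0,1) (0,2) (0,3) (-1,3) (-1,2) (-2,2) (-2,3) (-2,4) (-2,5)

Derivation:
Initial moves: ULLDDLUUU
Fold: move[3]->L => ULLLDLUUU (positions: [(0, 0), (0, 1), (-1, 1), (-2, 1), (-3, 1), (-3, 0), (-4, 0), (-4, 1), (-4, 2), (-4, 3)])
Fold: move[2]->U => ULULDLUUU (positions: [(0, 0), (0, 1), (-1, 1), (-1, 2), (-2, 2), (-2, 1), (-3, 1), (-3, 2), (-3, 3), (-3, 4)])
Fold: move[1]->U => UUULDLUUU (positions: [(0, 0), (0, 1), (0, 2), (0, 3), (-1, 3), (-1, 2), (-2, 2), (-2, 3), (-2, 4), (-2, 5)])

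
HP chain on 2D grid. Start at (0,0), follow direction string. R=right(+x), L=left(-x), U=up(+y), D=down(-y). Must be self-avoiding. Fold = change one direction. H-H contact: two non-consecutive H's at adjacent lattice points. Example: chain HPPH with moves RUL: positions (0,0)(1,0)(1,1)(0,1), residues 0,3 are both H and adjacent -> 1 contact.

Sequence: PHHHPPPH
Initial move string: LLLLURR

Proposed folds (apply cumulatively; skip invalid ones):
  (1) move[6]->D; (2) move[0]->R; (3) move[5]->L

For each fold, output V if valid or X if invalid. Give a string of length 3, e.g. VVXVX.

Initial: LLLLURR -> [(0, 0), (-1, 0), (-2, 0), (-3, 0), (-4, 0), (-4, 1), (-3, 1), (-2, 1)]
Fold 1: move[6]->D => LLLLURD INVALID (collision), skipped
Fold 2: move[0]->R => RLLLURR INVALID (collision), skipped
Fold 3: move[5]->L => LLLLULR INVALID (collision), skipped

Answer: XXX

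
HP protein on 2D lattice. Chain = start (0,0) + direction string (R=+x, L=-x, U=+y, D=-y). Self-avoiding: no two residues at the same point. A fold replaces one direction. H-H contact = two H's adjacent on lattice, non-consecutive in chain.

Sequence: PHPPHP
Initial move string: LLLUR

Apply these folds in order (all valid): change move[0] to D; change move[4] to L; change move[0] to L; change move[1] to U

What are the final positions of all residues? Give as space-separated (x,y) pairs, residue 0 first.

Answer: (0,0) (-1,0) (-1,1) (-2,1) (-2,2) (-3,2)

Derivation:
Initial moves: LLLUR
Fold: move[0]->D => DLLUR (positions: [(0, 0), (0, -1), (-1, -1), (-2, -1), (-2, 0), (-1, 0)])
Fold: move[4]->L => DLLUL (positions: [(0, 0), (0, -1), (-1, -1), (-2, -1), (-2, 0), (-3, 0)])
Fold: move[0]->L => LLLUL (positions: [(0, 0), (-1, 0), (-2, 0), (-3, 0), (-3, 1), (-4, 1)])
Fold: move[1]->U => LULUL (positions: [(0, 0), (-1, 0), (-1, 1), (-2, 1), (-2, 2), (-3, 2)])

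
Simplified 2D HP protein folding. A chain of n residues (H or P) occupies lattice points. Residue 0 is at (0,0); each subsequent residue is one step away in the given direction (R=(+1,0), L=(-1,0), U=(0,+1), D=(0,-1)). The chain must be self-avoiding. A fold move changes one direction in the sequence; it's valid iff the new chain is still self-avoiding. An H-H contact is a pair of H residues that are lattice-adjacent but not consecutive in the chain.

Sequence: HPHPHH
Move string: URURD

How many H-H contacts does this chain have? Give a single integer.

Positions: [(0, 0), (0, 1), (1, 1), (1, 2), (2, 2), (2, 1)]
H-H contact: residue 2 @(1,1) - residue 5 @(2, 1)

Answer: 1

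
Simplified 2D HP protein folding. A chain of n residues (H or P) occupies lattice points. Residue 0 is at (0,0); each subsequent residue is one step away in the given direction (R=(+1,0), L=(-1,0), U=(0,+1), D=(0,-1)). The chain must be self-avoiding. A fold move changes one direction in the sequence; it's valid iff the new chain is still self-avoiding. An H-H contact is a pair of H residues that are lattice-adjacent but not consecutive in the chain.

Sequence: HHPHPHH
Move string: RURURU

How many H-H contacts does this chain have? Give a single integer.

Positions: [(0, 0), (1, 0), (1, 1), (2, 1), (2, 2), (3, 2), (3, 3)]
No H-H contacts found.

Answer: 0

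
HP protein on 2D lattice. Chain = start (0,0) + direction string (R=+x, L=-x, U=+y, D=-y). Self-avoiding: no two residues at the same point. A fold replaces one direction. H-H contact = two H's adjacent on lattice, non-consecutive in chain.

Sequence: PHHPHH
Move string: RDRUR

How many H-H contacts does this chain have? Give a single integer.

Positions: [(0, 0), (1, 0), (1, -1), (2, -1), (2, 0), (3, 0)]
H-H contact: residue 1 @(1,0) - residue 4 @(2, 0)

Answer: 1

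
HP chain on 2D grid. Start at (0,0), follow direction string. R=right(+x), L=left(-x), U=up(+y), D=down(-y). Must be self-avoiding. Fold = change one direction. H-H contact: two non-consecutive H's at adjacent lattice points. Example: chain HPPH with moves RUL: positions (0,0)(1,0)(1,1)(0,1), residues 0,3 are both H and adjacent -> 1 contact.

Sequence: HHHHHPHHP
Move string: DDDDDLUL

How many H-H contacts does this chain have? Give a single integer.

Answer: 1

Derivation:
Positions: [(0, 0), (0, -1), (0, -2), (0, -3), (0, -4), (0, -5), (-1, -5), (-1, -4), (-2, -4)]
H-H contact: residue 4 @(0,-4) - residue 7 @(-1, -4)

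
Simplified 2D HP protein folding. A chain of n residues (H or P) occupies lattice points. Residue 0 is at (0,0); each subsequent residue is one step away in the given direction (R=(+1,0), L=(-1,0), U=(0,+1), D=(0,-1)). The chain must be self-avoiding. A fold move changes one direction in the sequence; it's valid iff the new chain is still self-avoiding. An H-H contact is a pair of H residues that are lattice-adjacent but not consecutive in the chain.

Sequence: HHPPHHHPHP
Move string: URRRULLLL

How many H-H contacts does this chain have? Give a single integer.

Answer: 1

Derivation:
Positions: [(0, 0), (0, 1), (1, 1), (2, 1), (3, 1), (3, 2), (2, 2), (1, 2), (0, 2), (-1, 2)]
H-H contact: residue 1 @(0,1) - residue 8 @(0, 2)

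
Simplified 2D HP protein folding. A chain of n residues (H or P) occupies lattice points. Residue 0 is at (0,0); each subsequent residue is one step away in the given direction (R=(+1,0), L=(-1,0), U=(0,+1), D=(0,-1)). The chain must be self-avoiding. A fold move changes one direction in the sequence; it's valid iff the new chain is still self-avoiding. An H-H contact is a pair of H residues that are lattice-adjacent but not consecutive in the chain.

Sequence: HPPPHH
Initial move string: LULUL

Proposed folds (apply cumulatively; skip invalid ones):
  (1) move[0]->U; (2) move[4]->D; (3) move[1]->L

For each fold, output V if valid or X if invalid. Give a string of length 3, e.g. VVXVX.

Initial: LULUL -> [(0, 0), (-1, 0), (-1, 1), (-2, 1), (-2, 2), (-3, 2)]
Fold 1: move[0]->U => UULUL VALID
Fold 2: move[4]->D => UULUD INVALID (collision), skipped
Fold 3: move[1]->L => ULLUL VALID

Answer: VXV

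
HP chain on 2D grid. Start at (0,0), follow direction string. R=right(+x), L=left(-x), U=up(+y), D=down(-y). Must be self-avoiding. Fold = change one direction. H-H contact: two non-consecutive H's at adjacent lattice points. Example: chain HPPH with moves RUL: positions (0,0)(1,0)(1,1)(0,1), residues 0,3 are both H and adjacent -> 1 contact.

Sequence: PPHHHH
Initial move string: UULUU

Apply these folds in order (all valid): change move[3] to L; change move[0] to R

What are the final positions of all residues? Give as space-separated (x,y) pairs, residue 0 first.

Answer: (0,0) (1,0) (1,1) (0,1) (-1,1) (-1,2)

Derivation:
Initial moves: UULUU
Fold: move[3]->L => UULLU (positions: [(0, 0), (0, 1), (0, 2), (-1, 2), (-2, 2), (-2, 3)])
Fold: move[0]->R => RULLU (positions: [(0, 0), (1, 0), (1, 1), (0, 1), (-1, 1), (-1, 2)])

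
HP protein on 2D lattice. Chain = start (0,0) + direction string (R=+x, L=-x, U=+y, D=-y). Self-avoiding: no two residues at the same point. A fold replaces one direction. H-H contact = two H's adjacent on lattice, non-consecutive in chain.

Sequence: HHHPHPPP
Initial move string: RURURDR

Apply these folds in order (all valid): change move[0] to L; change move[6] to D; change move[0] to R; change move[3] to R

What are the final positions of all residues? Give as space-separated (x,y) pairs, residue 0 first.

Answer: (0,0) (1,0) (1,1) (2,1) (3,1) (4,1) (4,0) (4,-1)

Derivation:
Initial moves: RURURDR
Fold: move[0]->L => LURURDR (positions: [(0, 0), (-1, 0), (-1, 1), (0, 1), (0, 2), (1, 2), (1, 1), (2, 1)])
Fold: move[6]->D => LURURDD (positions: [(0, 0), (-1, 0), (-1, 1), (0, 1), (0, 2), (1, 2), (1, 1), (1, 0)])
Fold: move[0]->R => RURURDD (positions: [(0, 0), (1, 0), (1, 1), (2, 1), (2, 2), (3, 2), (3, 1), (3, 0)])
Fold: move[3]->R => RURRRDD (positions: [(0, 0), (1, 0), (1, 1), (2, 1), (3, 1), (4, 1), (4, 0), (4, -1)])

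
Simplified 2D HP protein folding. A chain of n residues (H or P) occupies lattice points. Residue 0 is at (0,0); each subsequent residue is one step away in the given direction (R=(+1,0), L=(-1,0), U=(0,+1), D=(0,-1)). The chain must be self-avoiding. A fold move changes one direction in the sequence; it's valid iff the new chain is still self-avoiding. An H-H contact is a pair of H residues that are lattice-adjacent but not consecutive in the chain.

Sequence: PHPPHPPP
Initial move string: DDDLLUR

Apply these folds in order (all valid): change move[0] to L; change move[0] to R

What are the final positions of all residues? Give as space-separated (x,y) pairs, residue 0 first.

Answer: (0,0) (1,0) (1,-1) (1,-2) (0,-2) (-1,-2) (-1,-1) (0,-1)

Derivation:
Initial moves: DDDLLUR
Fold: move[0]->L => LDDLLUR (positions: [(0, 0), (-1, 0), (-1, -1), (-1, -2), (-2, -2), (-3, -2), (-3, -1), (-2, -1)])
Fold: move[0]->R => RDDLLUR (positions: [(0, 0), (1, 0), (1, -1), (1, -2), (0, -2), (-1, -2), (-1, -1), (0, -1)])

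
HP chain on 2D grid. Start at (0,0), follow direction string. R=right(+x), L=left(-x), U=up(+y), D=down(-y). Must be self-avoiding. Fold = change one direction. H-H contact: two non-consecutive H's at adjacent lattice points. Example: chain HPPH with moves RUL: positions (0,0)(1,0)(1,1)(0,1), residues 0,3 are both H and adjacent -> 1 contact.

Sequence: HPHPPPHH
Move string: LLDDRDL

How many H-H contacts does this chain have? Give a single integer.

Positions: [(0, 0), (-1, 0), (-2, 0), (-2, -1), (-2, -2), (-1, -2), (-1, -3), (-2, -3)]
No H-H contacts found.

Answer: 0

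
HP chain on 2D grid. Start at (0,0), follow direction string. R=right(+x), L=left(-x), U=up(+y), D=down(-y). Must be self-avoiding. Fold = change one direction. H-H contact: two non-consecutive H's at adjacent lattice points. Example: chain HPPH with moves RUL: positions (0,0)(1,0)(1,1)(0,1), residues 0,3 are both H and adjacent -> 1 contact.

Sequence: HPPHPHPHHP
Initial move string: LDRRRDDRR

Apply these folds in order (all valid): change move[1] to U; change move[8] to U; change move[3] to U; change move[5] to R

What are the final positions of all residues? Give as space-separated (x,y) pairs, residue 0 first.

Answer: (0,0) (-1,0) (-1,1) (0,1) (0,2) (1,2) (2,2) (2,1) (3,1) (3,2)

Derivation:
Initial moves: LDRRRDDRR
Fold: move[1]->U => LURRRDDRR (positions: [(0, 0), (-1, 0), (-1, 1), (0, 1), (1, 1), (2, 1), (2, 0), (2, -1), (3, -1), (4, -1)])
Fold: move[8]->U => LURRRDDRU (positions: [(0, 0), (-1, 0), (-1, 1), (0, 1), (1, 1), (2, 1), (2, 0), (2, -1), (3, -1), (3, 0)])
Fold: move[3]->U => LURURDDRU (positions: [(0, 0), (-1, 0), (-1, 1), (0, 1), (0, 2), (1, 2), (1, 1), (1, 0), (2, 0), (2, 1)])
Fold: move[5]->R => LURURRDRU (positions: [(0, 0), (-1, 0), (-1, 1), (0, 1), (0, 2), (1, 2), (2, 2), (2, 1), (3, 1), (3, 2)])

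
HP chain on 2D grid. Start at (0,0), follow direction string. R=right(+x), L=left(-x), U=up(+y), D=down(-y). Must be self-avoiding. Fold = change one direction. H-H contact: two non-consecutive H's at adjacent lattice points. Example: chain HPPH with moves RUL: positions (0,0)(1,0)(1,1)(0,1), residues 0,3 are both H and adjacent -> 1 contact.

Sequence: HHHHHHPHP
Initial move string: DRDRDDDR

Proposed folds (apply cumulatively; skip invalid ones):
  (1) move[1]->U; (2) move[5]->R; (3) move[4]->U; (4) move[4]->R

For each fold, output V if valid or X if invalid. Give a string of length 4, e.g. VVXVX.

Answer: XVVV

Derivation:
Initial: DRDRDDDR -> [(0, 0), (0, -1), (1, -1), (1, -2), (2, -2), (2, -3), (2, -4), (2, -5), (3, -5)]
Fold 1: move[1]->U => DUDRDDDR INVALID (collision), skipped
Fold 2: move[5]->R => DRDRDRDR VALID
Fold 3: move[4]->U => DRDRURDR VALID
Fold 4: move[4]->R => DRDRRRDR VALID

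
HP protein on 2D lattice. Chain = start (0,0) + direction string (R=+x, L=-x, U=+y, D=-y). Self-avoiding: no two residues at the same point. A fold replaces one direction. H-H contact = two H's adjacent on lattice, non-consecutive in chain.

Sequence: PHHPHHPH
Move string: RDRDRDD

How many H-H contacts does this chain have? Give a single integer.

Positions: [(0, 0), (1, 0), (1, -1), (2, -1), (2, -2), (3, -2), (3, -3), (3, -4)]
No H-H contacts found.

Answer: 0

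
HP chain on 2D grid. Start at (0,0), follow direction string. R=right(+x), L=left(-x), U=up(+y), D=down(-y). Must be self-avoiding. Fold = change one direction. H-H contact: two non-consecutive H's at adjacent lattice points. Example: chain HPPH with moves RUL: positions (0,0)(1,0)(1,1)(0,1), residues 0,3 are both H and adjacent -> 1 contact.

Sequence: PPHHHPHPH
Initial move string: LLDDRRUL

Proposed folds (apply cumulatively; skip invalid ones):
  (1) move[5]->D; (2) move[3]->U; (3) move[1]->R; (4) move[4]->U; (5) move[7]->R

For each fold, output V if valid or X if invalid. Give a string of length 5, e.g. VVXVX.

Answer: XXXXV

Derivation:
Initial: LLDDRRUL -> [(0, 0), (-1, 0), (-2, 0), (-2, -1), (-2, -2), (-1, -2), (0, -2), (0, -1), (-1, -1)]
Fold 1: move[5]->D => LLDDRDUL INVALID (collision), skipped
Fold 2: move[3]->U => LLDURRUL INVALID (collision), skipped
Fold 3: move[1]->R => LRDDRRUL INVALID (collision), skipped
Fold 4: move[4]->U => LLDDURUL INVALID (collision), skipped
Fold 5: move[7]->R => LLDDRRUR VALID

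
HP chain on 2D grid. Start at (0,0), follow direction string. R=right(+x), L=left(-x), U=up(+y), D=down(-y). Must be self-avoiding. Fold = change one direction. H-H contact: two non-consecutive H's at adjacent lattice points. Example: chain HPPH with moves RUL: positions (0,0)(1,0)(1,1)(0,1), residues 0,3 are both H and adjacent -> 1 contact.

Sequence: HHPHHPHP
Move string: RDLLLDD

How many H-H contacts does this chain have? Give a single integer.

Answer: 1

Derivation:
Positions: [(0, 0), (1, 0), (1, -1), (0, -1), (-1, -1), (-2, -1), (-2, -2), (-2, -3)]
H-H contact: residue 0 @(0,0) - residue 3 @(0, -1)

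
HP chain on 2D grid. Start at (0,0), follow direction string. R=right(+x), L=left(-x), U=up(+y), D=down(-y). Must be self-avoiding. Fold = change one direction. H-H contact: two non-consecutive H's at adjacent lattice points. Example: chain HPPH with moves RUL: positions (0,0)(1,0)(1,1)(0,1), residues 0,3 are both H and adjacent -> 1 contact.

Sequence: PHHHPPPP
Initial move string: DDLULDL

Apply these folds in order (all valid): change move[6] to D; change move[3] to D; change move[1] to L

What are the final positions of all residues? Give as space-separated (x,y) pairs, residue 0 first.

Initial moves: DDLULDL
Fold: move[6]->D => DDLULDD (positions: [(0, 0), (0, -1), (0, -2), (-1, -2), (-1, -1), (-2, -1), (-2, -2), (-2, -3)])
Fold: move[3]->D => DDLDLDD (positions: [(0, 0), (0, -1), (0, -2), (-1, -2), (-1, -3), (-2, -3), (-2, -4), (-2, -5)])
Fold: move[1]->L => DLLDLDD (positions: [(0, 0), (0, -1), (-1, -1), (-2, -1), (-2, -2), (-3, -2), (-3, -3), (-3, -4)])

Answer: (0,0) (0,-1) (-1,-1) (-2,-1) (-2,-2) (-3,-2) (-3,-3) (-3,-4)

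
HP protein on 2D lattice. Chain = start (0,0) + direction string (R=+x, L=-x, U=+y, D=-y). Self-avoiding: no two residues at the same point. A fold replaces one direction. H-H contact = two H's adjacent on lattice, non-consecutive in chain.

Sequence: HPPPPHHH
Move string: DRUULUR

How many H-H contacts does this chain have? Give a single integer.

Answer: 1

Derivation:
Positions: [(0, 0), (0, -1), (1, -1), (1, 0), (1, 1), (0, 1), (0, 2), (1, 2)]
H-H contact: residue 0 @(0,0) - residue 5 @(0, 1)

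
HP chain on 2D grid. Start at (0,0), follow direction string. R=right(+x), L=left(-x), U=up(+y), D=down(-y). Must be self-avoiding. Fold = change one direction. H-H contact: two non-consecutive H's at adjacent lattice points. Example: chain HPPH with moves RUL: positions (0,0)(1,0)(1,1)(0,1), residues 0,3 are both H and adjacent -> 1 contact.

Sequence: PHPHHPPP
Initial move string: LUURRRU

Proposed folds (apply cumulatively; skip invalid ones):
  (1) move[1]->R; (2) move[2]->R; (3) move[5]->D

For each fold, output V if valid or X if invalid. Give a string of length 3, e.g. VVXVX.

Answer: XVX

Derivation:
Initial: LUURRRU -> [(0, 0), (-1, 0), (-1, 1), (-1, 2), (0, 2), (1, 2), (2, 2), (2, 3)]
Fold 1: move[1]->R => LRURRRU INVALID (collision), skipped
Fold 2: move[2]->R => LURRRRU VALID
Fold 3: move[5]->D => LURRRDU INVALID (collision), skipped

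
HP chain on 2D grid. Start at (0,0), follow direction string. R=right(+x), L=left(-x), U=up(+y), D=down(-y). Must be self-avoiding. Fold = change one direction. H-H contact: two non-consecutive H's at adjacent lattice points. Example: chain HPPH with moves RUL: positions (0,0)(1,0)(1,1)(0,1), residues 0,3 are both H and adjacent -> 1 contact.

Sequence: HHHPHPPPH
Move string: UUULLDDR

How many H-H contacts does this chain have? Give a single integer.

Answer: 1

Derivation:
Positions: [(0, 0), (0, 1), (0, 2), (0, 3), (-1, 3), (-2, 3), (-2, 2), (-2, 1), (-1, 1)]
H-H contact: residue 1 @(0,1) - residue 8 @(-1, 1)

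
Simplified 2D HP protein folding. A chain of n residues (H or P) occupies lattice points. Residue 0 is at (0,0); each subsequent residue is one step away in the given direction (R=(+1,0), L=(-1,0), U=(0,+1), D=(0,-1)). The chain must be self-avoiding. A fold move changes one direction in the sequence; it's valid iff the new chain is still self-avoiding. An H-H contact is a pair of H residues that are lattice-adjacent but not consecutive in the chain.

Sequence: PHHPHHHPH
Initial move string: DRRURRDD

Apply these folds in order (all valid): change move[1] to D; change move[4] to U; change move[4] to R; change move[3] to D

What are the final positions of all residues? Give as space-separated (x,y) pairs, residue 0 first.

Initial moves: DRRURRDD
Fold: move[1]->D => DDRURRDD (positions: [(0, 0), (0, -1), (0, -2), (1, -2), (1, -1), (2, -1), (3, -1), (3, -2), (3, -3)])
Fold: move[4]->U => DDRUURDD (positions: [(0, 0), (0, -1), (0, -2), (1, -2), (1, -1), (1, 0), (2, 0), (2, -1), (2, -2)])
Fold: move[4]->R => DDRURRDD (positions: [(0, 0), (0, -1), (0, -2), (1, -2), (1, -1), (2, -1), (3, -1), (3, -2), (3, -3)])
Fold: move[3]->D => DDRDRRDD (positions: [(0, 0), (0, -1), (0, -2), (1, -2), (1, -3), (2, -3), (3, -3), (3, -4), (3, -5)])

Answer: (0,0) (0,-1) (0,-2) (1,-2) (1,-3) (2,-3) (3,-3) (3,-4) (3,-5)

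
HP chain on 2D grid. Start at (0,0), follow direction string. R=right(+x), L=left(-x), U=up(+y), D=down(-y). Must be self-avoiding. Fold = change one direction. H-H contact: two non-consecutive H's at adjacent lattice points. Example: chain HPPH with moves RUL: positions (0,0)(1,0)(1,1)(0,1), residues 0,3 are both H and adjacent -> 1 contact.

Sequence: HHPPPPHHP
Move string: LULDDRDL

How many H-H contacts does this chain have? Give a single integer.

Positions: [(0, 0), (-1, 0), (-1, 1), (-2, 1), (-2, 0), (-2, -1), (-1, -1), (-1, -2), (-2, -2)]
H-H contact: residue 1 @(-1,0) - residue 6 @(-1, -1)

Answer: 1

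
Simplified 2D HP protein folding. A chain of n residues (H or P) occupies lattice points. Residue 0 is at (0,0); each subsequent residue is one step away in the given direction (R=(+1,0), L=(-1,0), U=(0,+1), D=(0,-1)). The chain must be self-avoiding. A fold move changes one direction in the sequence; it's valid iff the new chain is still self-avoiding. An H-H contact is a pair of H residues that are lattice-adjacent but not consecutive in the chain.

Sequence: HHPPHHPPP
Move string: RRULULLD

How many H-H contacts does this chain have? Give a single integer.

Positions: [(0, 0), (1, 0), (2, 0), (2, 1), (1, 1), (1, 2), (0, 2), (-1, 2), (-1, 1)]
H-H contact: residue 1 @(1,0) - residue 4 @(1, 1)

Answer: 1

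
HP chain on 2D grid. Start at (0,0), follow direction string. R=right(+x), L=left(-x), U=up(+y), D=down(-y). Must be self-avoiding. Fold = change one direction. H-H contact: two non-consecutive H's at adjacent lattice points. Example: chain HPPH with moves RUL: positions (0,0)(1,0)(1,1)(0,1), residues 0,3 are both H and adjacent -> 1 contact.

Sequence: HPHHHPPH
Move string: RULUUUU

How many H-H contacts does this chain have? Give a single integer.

Answer: 1

Derivation:
Positions: [(0, 0), (1, 0), (1, 1), (0, 1), (0, 2), (0, 3), (0, 4), (0, 5)]
H-H contact: residue 0 @(0,0) - residue 3 @(0, 1)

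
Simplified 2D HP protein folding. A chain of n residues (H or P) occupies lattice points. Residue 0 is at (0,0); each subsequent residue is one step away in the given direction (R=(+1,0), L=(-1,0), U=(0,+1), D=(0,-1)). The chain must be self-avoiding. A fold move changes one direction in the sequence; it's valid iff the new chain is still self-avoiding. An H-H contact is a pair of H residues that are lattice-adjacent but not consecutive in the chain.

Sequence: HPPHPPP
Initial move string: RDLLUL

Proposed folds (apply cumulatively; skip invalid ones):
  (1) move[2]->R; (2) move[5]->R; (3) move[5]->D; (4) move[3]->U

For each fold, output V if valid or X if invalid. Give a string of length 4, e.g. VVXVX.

Initial: RDLLUL -> [(0, 0), (1, 0), (1, -1), (0, -1), (-1, -1), (-1, 0), (-2, 0)]
Fold 1: move[2]->R => RDRLUL INVALID (collision), skipped
Fold 2: move[5]->R => RDLLUR INVALID (collision), skipped
Fold 3: move[5]->D => RDLLUD INVALID (collision), skipped
Fold 4: move[3]->U => RDLUUL INVALID (collision), skipped

Answer: XXXX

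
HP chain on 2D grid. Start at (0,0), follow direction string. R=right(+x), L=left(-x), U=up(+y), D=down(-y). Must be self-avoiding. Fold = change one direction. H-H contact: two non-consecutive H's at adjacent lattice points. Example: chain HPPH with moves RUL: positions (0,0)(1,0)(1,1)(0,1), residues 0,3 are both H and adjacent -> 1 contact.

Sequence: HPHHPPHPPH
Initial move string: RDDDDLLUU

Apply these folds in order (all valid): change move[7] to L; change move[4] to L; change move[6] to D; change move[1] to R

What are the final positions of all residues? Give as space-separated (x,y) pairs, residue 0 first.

Answer: (0,0) (1,0) (2,0) (2,-1) (2,-2) (1,-2) (0,-2) (0,-3) (-1,-3) (-1,-2)

Derivation:
Initial moves: RDDDDLLUU
Fold: move[7]->L => RDDDDLLLU (positions: [(0, 0), (1, 0), (1, -1), (1, -2), (1, -3), (1, -4), (0, -4), (-1, -4), (-2, -4), (-2, -3)])
Fold: move[4]->L => RDDDLLLLU (positions: [(0, 0), (1, 0), (1, -1), (1, -2), (1, -3), (0, -3), (-1, -3), (-2, -3), (-3, -3), (-3, -2)])
Fold: move[6]->D => RDDDLLDLU (positions: [(0, 0), (1, 0), (1, -1), (1, -2), (1, -3), (0, -3), (-1, -3), (-1, -4), (-2, -4), (-2, -3)])
Fold: move[1]->R => RRDDLLDLU (positions: [(0, 0), (1, 0), (2, 0), (2, -1), (2, -2), (1, -2), (0, -2), (0, -3), (-1, -3), (-1, -2)])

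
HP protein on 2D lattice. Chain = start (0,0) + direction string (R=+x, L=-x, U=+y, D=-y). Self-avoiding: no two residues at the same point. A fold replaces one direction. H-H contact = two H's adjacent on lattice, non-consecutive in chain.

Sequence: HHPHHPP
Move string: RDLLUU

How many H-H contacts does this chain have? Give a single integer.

Answer: 1

Derivation:
Positions: [(0, 0), (1, 0), (1, -1), (0, -1), (-1, -1), (-1, 0), (-1, 1)]
H-H contact: residue 0 @(0,0) - residue 3 @(0, -1)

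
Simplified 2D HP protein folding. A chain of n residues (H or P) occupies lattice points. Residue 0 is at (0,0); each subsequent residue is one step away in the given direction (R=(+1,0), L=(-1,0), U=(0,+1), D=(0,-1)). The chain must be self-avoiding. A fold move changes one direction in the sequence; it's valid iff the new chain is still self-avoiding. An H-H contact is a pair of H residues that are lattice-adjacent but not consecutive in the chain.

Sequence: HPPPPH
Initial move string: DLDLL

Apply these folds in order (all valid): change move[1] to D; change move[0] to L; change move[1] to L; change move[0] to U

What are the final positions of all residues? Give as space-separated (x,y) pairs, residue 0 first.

Answer: (0,0) (0,1) (-1,1) (-1,0) (-2,0) (-3,0)

Derivation:
Initial moves: DLDLL
Fold: move[1]->D => DDDLL (positions: [(0, 0), (0, -1), (0, -2), (0, -3), (-1, -3), (-2, -3)])
Fold: move[0]->L => LDDLL (positions: [(0, 0), (-1, 0), (-1, -1), (-1, -2), (-2, -2), (-3, -2)])
Fold: move[1]->L => LLDLL (positions: [(0, 0), (-1, 0), (-2, 0), (-2, -1), (-3, -1), (-4, -1)])
Fold: move[0]->U => ULDLL (positions: [(0, 0), (0, 1), (-1, 1), (-1, 0), (-2, 0), (-3, 0)])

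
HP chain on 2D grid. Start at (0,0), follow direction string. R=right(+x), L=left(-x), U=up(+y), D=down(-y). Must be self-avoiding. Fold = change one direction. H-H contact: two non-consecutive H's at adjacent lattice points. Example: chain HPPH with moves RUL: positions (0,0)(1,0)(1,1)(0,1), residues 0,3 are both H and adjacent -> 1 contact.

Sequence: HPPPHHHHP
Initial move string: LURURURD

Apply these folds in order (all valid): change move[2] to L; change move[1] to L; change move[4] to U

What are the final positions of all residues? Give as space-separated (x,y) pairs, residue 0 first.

Answer: (0,0) (-1,0) (-2,0) (-3,0) (-3,1) (-3,2) (-3,3) (-2,3) (-2,2)

Derivation:
Initial moves: LURURURD
Fold: move[2]->L => LULURURD (positions: [(0, 0), (-1, 0), (-1, 1), (-2, 1), (-2, 2), (-1, 2), (-1, 3), (0, 3), (0, 2)])
Fold: move[1]->L => LLLURURD (positions: [(0, 0), (-1, 0), (-2, 0), (-3, 0), (-3, 1), (-2, 1), (-2, 2), (-1, 2), (-1, 1)])
Fold: move[4]->U => LLLUUURD (positions: [(0, 0), (-1, 0), (-2, 0), (-3, 0), (-3, 1), (-3, 2), (-3, 3), (-2, 3), (-2, 2)])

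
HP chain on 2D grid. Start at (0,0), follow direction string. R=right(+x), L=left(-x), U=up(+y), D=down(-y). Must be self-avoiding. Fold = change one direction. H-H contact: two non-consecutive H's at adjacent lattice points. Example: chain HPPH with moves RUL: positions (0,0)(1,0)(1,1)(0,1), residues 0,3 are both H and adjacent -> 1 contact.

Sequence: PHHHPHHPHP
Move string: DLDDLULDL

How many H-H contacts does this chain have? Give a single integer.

Answer: 2

Derivation:
Positions: [(0, 0), (0, -1), (-1, -1), (-1, -2), (-1, -3), (-2, -3), (-2, -2), (-3, -2), (-3, -3), (-4, -3)]
H-H contact: residue 3 @(-1,-2) - residue 6 @(-2, -2)
H-H contact: residue 5 @(-2,-3) - residue 8 @(-3, -3)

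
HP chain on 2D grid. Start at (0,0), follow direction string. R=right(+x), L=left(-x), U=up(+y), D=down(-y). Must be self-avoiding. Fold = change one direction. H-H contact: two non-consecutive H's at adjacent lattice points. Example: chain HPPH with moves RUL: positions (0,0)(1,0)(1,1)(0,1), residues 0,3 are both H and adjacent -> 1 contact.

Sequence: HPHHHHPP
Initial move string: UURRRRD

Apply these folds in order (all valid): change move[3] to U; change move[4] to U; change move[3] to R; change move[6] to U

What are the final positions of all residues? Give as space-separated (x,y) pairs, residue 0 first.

Answer: (0,0) (0,1) (0,2) (1,2) (2,2) (2,3) (3,3) (3,4)

Derivation:
Initial moves: UURRRRD
Fold: move[3]->U => UURURRD (positions: [(0, 0), (0, 1), (0, 2), (1, 2), (1, 3), (2, 3), (3, 3), (3, 2)])
Fold: move[4]->U => UURUURD (positions: [(0, 0), (0, 1), (0, 2), (1, 2), (1, 3), (1, 4), (2, 4), (2, 3)])
Fold: move[3]->R => UURRURD (positions: [(0, 0), (0, 1), (0, 2), (1, 2), (2, 2), (2, 3), (3, 3), (3, 2)])
Fold: move[6]->U => UURRURU (positions: [(0, 0), (0, 1), (0, 2), (1, 2), (2, 2), (2, 3), (3, 3), (3, 4)])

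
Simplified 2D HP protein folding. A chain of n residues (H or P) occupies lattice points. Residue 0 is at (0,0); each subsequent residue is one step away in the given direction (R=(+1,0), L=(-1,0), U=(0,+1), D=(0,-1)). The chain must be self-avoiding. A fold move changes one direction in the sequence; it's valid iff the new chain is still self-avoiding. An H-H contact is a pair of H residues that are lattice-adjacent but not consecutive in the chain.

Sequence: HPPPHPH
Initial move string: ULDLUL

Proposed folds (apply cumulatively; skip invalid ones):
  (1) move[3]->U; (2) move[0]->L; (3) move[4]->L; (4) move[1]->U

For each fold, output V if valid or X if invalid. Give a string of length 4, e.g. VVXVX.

Answer: XVVX

Derivation:
Initial: ULDLUL -> [(0, 0), (0, 1), (-1, 1), (-1, 0), (-2, 0), (-2, 1), (-3, 1)]
Fold 1: move[3]->U => ULDUUL INVALID (collision), skipped
Fold 2: move[0]->L => LLDLUL VALID
Fold 3: move[4]->L => LLDLLL VALID
Fold 4: move[1]->U => LUDLLL INVALID (collision), skipped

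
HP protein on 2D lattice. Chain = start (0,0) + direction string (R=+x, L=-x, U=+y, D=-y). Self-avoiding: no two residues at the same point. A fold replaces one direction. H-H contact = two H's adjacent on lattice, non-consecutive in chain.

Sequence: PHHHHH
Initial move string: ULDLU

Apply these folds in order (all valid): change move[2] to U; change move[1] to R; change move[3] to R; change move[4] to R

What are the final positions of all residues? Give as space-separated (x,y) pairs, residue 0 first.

Initial moves: ULDLU
Fold: move[2]->U => ULULU (positions: [(0, 0), (0, 1), (-1, 1), (-1, 2), (-2, 2), (-2, 3)])
Fold: move[1]->R => URULU (positions: [(0, 0), (0, 1), (1, 1), (1, 2), (0, 2), (0, 3)])
Fold: move[3]->R => URURU (positions: [(0, 0), (0, 1), (1, 1), (1, 2), (2, 2), (2, 3)])
Fold: move[4]->R => URURR (positions: [(0, 0), (0, 1), (1, 1), (1, 2), (2, 2), (3, 2)])

Answer: (0,0) (0,1) (1,1) (1,2) (2,2) (3,2)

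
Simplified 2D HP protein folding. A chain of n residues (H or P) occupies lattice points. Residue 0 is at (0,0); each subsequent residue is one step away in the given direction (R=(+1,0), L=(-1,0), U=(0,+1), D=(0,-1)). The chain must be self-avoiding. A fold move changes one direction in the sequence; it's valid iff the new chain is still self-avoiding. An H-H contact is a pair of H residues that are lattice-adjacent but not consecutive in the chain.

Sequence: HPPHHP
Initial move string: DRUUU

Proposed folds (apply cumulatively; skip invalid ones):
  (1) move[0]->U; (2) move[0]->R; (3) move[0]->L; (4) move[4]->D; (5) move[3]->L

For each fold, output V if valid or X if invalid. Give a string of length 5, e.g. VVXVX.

Answer: VVXXV

Derivation:
Initial: DRUUU -> [(0, 0), (0, -1), (1, -1), (1, 0), (1, 1), (1, 2)]
Fold 1: move[0]->U => URUUU VALID
Fold 2: move[0]->R => RRUUU VALID
Fold 3: move[0]->L => LRUUU INVALID (collision), skipped
Fold 4: move[4]->D => RRUUD INVALID (collision), skipped
Fold 5: move[3]->L => RRULU VALID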